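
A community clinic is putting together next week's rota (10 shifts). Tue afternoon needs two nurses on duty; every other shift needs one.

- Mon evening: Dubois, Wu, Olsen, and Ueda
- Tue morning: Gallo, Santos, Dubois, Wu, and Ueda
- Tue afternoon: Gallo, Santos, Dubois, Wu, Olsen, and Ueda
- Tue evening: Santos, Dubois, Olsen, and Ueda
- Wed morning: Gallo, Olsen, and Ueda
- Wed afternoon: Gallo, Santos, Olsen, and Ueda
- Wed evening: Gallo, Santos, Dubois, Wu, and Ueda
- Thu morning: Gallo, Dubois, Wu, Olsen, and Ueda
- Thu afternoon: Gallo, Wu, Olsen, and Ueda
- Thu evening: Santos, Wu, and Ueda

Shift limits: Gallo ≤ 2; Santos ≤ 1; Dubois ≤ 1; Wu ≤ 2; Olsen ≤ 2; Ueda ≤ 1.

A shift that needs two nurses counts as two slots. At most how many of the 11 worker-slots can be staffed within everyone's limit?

9

Total capacity across all nurses is 2+1+1+2+2+1 = 9, and 11 slots are needed, so at most 9 can be filled.
An assignment achieving 9: Mon evening→Dubois, Tue morning→Wu, Tue evening→Olsen, Wed morning→Gallo, Wed afternoon→Gallo, Wed evening→Ueda, Thu morning→Olsen, Thu afternoon→Wu, Thu evening→Santos.
Loads: Gallo 2/2, Santos 1/1, Dubois 1/1, Wu 2/2, Olsen 2/2, Ueda 1/1.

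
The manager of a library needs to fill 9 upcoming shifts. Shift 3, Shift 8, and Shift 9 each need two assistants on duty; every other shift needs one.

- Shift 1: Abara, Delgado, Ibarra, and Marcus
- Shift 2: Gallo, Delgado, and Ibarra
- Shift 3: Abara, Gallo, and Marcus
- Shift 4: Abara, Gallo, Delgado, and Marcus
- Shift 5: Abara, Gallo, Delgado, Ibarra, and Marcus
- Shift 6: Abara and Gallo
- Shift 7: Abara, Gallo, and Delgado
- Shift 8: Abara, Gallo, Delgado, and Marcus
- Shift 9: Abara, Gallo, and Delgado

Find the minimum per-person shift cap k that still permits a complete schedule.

With 5 assistants and 12 worker-slots to fill, someone must work at least ⌈12/5⌉ = 3 shifts, so k ≥ 3.
k = 3 works: Shift 1→Delgado, Shift 2→Gallo, Shift 3→Abara+Gallo, Shift 4→Marcus, Shift 5→Ibarra, Shift 6→Abara, Shift 7→Abara, Shift 8→Delgado+Marcus, Shift 9→Gallo+Delgado.
Loads: Abara 3, Gallo 3, Delgado 3, Ibarra 1, Marcus 2 — all ≤ 3.

3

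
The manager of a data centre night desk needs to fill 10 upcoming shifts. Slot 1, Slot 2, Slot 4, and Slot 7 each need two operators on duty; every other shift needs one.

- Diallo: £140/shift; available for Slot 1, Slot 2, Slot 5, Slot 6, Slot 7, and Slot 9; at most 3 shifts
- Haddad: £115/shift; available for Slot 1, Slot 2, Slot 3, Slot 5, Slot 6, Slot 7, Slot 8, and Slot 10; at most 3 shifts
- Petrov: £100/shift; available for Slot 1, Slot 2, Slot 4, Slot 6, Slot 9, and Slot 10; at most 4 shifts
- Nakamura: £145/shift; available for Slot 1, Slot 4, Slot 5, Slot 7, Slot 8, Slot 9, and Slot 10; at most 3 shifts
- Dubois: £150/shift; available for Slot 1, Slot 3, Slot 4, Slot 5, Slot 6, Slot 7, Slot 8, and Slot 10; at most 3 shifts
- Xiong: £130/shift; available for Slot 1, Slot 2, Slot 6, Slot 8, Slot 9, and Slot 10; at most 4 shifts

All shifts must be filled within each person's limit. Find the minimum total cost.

£1690

Picking the cheapest available operator for each shift independently would cost £1575, but that ignores the shift limits.
An optimal schedule: Slot 1→Xiong+Diallo, Slot 2→Petrov+Xiong, Slot 3→Haddad, Slot 4→Petrov+Nakamura, Slot 5→Haddad, Slot 6→Petrov, Slot 7→Haddad+Diallo, Slot 8→Xiong, Slot 9→Petrov, Slot 10→Xiong.
Total: 130 + 140 + 100 + 130 + 115 + 100 + 145 + 115 + 100 + 115 + 140 + 130 + 100 + 130 = £1690.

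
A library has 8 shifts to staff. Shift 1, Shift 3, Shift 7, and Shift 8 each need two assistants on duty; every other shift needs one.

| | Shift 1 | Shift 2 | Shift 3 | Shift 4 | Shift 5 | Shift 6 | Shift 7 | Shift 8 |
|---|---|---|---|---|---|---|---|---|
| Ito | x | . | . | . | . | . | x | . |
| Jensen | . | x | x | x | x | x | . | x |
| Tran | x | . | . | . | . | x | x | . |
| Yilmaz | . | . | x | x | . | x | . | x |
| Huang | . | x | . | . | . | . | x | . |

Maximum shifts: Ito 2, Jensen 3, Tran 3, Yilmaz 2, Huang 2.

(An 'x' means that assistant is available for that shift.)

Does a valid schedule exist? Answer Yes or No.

Total capacity is 12 and 12 slots are needed, so capacity alone doesn't rule it out.
Shifts {Shift 3, Shift 4, Shift 5, Shift 8} need 6 worker-slots in total, but the assistants available for any of those shifts (Jensen and Yilmaz) can supply at most 5 among them. So no valid schedule exists.

No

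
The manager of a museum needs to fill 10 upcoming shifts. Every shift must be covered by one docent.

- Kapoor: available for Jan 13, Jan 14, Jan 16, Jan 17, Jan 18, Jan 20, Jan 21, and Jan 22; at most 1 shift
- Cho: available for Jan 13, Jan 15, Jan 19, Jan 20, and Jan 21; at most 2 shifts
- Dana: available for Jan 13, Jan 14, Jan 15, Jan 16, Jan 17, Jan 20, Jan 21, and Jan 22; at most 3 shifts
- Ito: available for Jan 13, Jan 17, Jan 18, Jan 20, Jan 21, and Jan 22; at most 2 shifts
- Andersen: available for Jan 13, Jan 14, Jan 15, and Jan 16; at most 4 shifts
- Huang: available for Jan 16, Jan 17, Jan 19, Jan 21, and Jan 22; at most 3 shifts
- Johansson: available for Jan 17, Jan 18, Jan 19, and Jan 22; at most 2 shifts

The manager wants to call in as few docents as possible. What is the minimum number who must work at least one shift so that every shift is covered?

10 slots to fill and no one can take more than 4, so at least ⌈10/4⌉ = 3 docents are needed.
No set of 3 docents can cover every shift (each such set leaves at least one shift with no one available or exceeds a cap).
Kapoor, Cho, Dana, and Andersen alone can cover everything: Jan 13→Andersen, Jan 14→Andersen, Jan 15→Andersen, Jan 16→Andersen, Jan 17→Dana, Jan 18→Kapoor, Jan 19→Cho, Jan 20→Cho, Jan 21→Dana, Jan 22→Dana.

4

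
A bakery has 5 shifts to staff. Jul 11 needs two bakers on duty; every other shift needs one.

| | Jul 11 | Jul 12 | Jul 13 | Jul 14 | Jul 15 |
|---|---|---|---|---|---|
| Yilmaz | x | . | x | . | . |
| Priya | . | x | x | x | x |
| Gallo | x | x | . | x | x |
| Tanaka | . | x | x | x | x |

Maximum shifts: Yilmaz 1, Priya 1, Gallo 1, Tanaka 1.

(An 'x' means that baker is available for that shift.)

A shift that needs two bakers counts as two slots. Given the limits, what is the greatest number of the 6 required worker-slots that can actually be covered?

Total capacity across all bakers is 1+1+1+1 = 4, and 6 slots are needed, so at most 4 can be filled.
An assignment achieving 4: Jul 11→Yilmaz+Gallo, Jul 12→Priya, Jul 13→Tanaka.
Loads: Yilmaz 1/1, Priya 1/1, Gallo 1/1, Tanaka 1/1.

4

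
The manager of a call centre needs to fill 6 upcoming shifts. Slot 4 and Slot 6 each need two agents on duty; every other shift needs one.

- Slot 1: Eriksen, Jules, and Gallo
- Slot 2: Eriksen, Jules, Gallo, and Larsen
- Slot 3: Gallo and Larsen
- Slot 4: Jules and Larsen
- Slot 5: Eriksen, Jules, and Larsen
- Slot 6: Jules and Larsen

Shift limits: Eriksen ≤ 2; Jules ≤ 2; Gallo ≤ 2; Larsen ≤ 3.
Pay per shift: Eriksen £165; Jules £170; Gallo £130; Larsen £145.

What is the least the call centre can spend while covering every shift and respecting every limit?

£1200

Slot 4 can only be covered by Jules and Larsen, so that assignment is forced.
Slot 6 can only be covered by Jules and Larsen, so that assignment is forced.
Picking the cheapest available agent for each shift independently would cost £1165, but that ignores the shift limits.
An optimal schedule: Slot 1→Gallo, Slot 2→Eriksen, Slot 3→Gallo, Slot 4→Larsen+Jules, Slot 5→Larsen, Slot 6→Larsen+Jules.
Total: 130 + 165 + 130 + 145 + 170 + 145 + 145 + 170 = £1200.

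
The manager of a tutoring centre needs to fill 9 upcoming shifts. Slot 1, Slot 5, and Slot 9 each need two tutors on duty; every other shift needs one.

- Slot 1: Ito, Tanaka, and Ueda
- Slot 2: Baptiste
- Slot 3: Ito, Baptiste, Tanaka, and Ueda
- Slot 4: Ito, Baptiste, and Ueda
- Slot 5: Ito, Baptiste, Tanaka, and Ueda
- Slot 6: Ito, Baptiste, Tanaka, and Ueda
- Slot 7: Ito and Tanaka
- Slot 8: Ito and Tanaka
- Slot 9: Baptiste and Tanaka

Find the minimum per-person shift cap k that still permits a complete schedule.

With 4 tutors and 12 worker-slots to fill, someone must work at least ⌈12/4⌉ = 3 shifts, so k ≥ 3.
k = 3 works: Slot 1→Ito+Tanaka, Slot 2→Baptiste, Slot 3→Ueda, Slot 4→Baptiste, Slot 5→Tanaka+Ueda, Slot 6→Ueda, Slot 7→Ito, Slot 8→Ito, Slot 9→Baptiste+Tanaka.
Loads: Ito 3, Baptiste 3, Tanaka 3, Ueda 3 — all ≤ 3.

3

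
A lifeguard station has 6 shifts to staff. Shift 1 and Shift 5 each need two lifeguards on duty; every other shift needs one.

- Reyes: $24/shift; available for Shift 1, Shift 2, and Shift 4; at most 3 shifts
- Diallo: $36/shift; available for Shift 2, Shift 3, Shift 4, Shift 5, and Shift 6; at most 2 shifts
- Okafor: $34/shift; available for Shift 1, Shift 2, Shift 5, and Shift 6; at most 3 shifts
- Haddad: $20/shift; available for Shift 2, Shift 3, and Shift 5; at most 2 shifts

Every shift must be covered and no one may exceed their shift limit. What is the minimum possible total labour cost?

$214

Shift 1 can only be covered by Reyes and Okafor, so that assignment is forced.
Picking the cheapest available lifeguard for each shift independently would cost $210, but that ignores the shift limits.
An optimal schedule: Shift 1→Reyes+Okafor, Shift 2→Reyes, Shift 3→Haddad, Shift 4→Reyes, Shift 5→Haddad+Okafor, Shift 6→Okafor.
Total: 24 + 34 + 24 + 20 + 24 + 20 + 34 + 34 = $214.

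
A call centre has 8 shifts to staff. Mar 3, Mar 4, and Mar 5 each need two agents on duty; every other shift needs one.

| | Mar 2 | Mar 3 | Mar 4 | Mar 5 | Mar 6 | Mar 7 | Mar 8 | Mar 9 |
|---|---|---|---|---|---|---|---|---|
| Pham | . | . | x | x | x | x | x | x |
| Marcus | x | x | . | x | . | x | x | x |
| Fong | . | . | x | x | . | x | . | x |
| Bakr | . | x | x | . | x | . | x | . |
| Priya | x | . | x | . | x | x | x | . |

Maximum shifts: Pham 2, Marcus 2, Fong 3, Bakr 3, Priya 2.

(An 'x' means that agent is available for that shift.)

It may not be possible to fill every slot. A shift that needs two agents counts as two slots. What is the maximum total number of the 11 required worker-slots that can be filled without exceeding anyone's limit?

Total capacity across all agents is 2+2+3+3+2 = 12, and 11 slots are needed, so at most 11 can be filled.
An assignment achieving 11: Mar 2→Marcus, Mar 3→Marcus+Bakr, Mar 4→Fong+Bakr, Mar 5→Pham+Fong, Mar 6→Pham, Mar 7→Priya, Mar 8→Bakr, Mar 9→Fong.
Loads: Pham 2/2, Marcus 2/2, Fong 3/3, Bakr 3/3, Priya 1/2.

11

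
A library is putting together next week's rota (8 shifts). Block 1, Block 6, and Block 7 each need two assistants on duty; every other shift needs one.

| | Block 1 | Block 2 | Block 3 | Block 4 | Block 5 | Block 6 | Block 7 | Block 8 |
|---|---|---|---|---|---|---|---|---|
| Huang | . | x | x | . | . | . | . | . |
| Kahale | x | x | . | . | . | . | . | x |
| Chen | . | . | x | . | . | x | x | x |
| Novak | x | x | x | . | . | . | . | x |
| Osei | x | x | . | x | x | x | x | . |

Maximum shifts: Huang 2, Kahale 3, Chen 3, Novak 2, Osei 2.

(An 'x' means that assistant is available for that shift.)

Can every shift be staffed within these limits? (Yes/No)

No

Total capacity is 12 and 11 slots are needed, so capacity alone doesn't rule it out.
Shifts {Block 4, Block 5, Block 6} need 4 worker-slots in total, but the assistants available for any of those shifts (Chen and Osei) can supply at most 3 among them. So no valid schedule exists.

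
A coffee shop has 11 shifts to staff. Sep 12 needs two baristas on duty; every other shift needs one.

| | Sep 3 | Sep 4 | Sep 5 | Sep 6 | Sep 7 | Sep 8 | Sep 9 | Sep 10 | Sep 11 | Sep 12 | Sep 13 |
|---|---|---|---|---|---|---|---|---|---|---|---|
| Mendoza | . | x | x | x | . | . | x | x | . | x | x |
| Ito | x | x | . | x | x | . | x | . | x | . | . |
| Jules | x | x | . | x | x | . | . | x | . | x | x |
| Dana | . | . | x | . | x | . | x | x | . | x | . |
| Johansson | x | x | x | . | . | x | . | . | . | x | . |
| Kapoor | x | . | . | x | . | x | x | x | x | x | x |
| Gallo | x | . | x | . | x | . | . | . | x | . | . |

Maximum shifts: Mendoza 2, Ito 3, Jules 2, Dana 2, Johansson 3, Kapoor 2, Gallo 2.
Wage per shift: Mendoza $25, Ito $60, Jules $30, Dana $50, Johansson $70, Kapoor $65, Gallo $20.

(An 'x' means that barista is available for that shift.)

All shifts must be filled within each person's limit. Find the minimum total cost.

$495

Picking the cheapest available barista for each shift independently would cost $325, but that ignores the shift limits.
An optimal schedule: Sep 3→Ito, Sep 4→Mendoza, Sep 5→Gallo, Sep 6→Jules, Sep 7→Ito, Sep 8→Kapoor, Sep 9→Ito, Sep 10→Dana, Sep 11→Gallo, Sep 12→Jules+Dana, Sep 13→Mendoza.
Total: 60 + 25 + 20 + 30 + 60 + 65 + 60 + 50 + 20 + 30 + 50 + 25 = $495.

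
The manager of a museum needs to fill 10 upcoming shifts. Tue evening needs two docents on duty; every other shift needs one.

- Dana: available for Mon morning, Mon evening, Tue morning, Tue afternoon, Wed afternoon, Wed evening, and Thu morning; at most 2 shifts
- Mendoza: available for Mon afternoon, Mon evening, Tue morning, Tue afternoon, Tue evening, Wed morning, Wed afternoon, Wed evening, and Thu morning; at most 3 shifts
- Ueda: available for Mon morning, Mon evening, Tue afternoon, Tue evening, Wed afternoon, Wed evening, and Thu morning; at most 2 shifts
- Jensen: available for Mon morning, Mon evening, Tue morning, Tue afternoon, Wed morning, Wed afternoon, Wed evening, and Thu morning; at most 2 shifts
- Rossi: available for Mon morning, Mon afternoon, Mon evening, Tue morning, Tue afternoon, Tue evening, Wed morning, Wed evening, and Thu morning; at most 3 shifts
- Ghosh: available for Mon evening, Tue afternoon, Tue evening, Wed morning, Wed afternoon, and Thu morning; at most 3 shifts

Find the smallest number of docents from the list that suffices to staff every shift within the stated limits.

11 slots to fill and no one can take more than 3, so at least ⌈11/3⌉ = 4 docents are needed.
Dana, Mendoza, Rossi, and Ghosh alone can cover everything: Mon morning→Dana, Mon afternoon→Mendoza, Mon evening→Rossi, Tue morning→Dana, Tue afternoon→Ghosh, Tue evening→Mendoza+Rossi, Wed morning→Mendoza, Wed afternoon→Ghosh, Wed evening→Rossi, Thu morning→Ghosh.

4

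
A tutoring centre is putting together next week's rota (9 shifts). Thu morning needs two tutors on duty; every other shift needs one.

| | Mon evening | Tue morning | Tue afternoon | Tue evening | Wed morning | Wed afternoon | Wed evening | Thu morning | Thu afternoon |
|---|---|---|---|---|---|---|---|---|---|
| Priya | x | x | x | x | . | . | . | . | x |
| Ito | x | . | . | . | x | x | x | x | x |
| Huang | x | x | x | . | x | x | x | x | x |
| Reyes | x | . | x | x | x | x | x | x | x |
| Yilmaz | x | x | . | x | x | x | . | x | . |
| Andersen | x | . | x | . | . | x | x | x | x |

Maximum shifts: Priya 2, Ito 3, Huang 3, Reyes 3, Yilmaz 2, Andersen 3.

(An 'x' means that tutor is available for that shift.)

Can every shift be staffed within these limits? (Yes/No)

One valid schedule: Mon evening→Huang, Tue morning→Priya, Tue afternoon→Huang, Tue evening→Priya, Wed morning→Ito, Wed afternoon→Ito, Wed evening→Ito, Thu morning→Reyes+Yilmaz, Thu afternoon→Huang.
Loads: Priya 2/2, Ito 3/3, Huang 3/3, Reyes 1/3, Yilmaz 1/2, Andersen 0/3 — all within limits.

Yes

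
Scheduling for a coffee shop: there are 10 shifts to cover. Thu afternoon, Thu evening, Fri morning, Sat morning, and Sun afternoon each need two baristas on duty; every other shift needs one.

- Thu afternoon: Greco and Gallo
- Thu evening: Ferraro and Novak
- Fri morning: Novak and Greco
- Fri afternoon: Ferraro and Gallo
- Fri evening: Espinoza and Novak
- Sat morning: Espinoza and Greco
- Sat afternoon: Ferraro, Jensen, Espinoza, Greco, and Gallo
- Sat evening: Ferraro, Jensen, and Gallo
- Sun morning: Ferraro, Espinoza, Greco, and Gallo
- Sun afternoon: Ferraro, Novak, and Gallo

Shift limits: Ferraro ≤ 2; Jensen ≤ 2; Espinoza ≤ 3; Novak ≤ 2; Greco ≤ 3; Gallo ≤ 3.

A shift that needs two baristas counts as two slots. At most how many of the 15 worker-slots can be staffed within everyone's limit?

15

Total capacity across all baristas is 2+2+3+2+3+3 = 15, and 15 slots are needed, so at most 15 can be filled.
An assignment achieving 15: Thu afternoon→Greco+Gallo, Thu evening→Ferraro+Novak, Fri morning→Novak+Greco, Fri afternoon→Gallo, Fri evening→Espinoza, Sat morning→Espinoza+Greco, Sat afternoon→Jensen, Sat evening→Jensen, Sun morning→Espinoza, Sun afternoon→Ferraro+Gallo.
Loads: Ferraro 2/2, Jensen 2/2, Espinoza 3/3, Novak 2/2, Greco 3/3, Gallo 3/3.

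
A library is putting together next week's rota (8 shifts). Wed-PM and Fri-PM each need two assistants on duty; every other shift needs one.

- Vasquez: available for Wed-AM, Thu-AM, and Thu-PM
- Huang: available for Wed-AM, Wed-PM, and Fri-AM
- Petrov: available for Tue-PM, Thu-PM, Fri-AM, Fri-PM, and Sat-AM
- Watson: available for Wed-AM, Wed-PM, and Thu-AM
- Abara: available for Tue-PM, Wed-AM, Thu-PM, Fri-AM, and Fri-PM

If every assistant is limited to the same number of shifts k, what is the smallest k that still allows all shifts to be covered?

2

With 5 assistants and 10 worker-slots to fill, someone must work at least ⌈10/5⌉ = 2 shifts, so k ≥ 2.
k = 2 works: Tue-PM→Abara, Wed-AM→Watson, Wed-PM→Huang+Watson, Thu-AM→Vasquez, Thu-PM→Vasquez, Fri-AM→Huang, Fri-PM→Petrov+Abara, Sat-AM→Petrov.
Loads: Vasquez 2, Huang 2, Petrov 2, Watson 2, Abara 2 — all ≤ 2.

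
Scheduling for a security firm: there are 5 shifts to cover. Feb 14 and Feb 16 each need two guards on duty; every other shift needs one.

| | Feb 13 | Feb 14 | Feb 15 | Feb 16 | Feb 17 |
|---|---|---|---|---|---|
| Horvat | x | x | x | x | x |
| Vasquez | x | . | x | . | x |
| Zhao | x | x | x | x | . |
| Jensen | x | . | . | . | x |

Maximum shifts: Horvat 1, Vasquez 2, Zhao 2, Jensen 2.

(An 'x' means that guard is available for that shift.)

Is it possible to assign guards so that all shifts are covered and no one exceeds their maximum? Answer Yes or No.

No

Total capacity is 7 and 7 slots are needed, so capacity alone doesn't rule it out.
Shifts {Feb 14, Feb 16} need 4 worker-slots in total, but the guards available for any of those shifts (Horvat and Zhao) can supply at most 3 among them. So no valid schedule exists.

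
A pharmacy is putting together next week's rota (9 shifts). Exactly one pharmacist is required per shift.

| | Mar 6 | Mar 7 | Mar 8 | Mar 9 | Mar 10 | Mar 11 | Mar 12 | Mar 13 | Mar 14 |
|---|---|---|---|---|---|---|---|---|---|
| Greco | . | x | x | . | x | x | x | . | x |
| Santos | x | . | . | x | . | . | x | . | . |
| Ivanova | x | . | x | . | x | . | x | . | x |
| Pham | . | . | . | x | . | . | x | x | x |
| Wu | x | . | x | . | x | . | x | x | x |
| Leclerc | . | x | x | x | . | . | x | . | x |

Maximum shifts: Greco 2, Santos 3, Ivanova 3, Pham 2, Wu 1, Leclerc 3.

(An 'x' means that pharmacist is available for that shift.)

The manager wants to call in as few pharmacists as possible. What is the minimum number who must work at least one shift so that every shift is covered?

9 slots to fill and no one can take more than 3, so at least ⌈9/3⌉ = 3 pharmacists are needed.
No set of 3 pharmacists can cover every shift (each such set leaves at least one shift with no one available or exceeds a cap).
Greco, Santos, Ivanova, and Pham alone can cover everything: Mar 6→Santos, Mar 7→Greco, Mar 8→Ivanova, Mar 9→Santos, Mar 10→Ivanova, Mar 11→Greco, Mar 12→Santos, Mar 13→Pham, Mar 14→Ivanova.

4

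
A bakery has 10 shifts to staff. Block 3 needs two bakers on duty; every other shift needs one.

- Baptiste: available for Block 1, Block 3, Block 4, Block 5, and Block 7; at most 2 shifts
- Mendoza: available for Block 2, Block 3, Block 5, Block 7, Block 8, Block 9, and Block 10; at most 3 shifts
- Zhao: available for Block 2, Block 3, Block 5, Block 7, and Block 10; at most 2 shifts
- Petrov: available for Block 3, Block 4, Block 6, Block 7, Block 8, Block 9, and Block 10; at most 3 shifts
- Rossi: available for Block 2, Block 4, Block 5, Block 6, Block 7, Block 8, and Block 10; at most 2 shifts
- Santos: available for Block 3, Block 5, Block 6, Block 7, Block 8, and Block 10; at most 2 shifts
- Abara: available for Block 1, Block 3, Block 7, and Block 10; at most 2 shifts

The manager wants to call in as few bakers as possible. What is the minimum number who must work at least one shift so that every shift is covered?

5

11 slots to fill and no one can take more than 3, so at least ⌈11/3⌉ = 4 bakers are needed.
Any 4 bakers together have capacity at most 3+3+2+2 = 10 < 11 slots, so 4 can never suffice.
Baptiste, Mendoza, Zhao, Petrov, and Rossi alone can cover everything: Block 1→Baptiste, Block 2→Mendoza, Block 3→Zhao+Petrov, Block 4→Baptiste, Block 5→Zhao, Block 6→Petrov, Block 7→Rossi, Block 8→Mendoza, Block 9→Mendoza, Block 10→Petrov.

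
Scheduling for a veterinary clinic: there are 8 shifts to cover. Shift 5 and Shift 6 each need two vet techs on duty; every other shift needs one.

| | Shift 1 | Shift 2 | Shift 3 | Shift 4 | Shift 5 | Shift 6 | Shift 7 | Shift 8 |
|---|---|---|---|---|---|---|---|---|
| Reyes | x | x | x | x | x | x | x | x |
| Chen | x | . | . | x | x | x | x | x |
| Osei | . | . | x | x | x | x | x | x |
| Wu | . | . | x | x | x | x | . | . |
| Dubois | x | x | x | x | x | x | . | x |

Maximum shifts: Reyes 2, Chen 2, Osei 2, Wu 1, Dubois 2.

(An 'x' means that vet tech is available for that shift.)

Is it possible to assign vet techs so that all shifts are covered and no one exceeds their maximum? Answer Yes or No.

No

Total capacity is 2+2+2+1+2 = 9 but 10 worker-slots are needed — infeasible.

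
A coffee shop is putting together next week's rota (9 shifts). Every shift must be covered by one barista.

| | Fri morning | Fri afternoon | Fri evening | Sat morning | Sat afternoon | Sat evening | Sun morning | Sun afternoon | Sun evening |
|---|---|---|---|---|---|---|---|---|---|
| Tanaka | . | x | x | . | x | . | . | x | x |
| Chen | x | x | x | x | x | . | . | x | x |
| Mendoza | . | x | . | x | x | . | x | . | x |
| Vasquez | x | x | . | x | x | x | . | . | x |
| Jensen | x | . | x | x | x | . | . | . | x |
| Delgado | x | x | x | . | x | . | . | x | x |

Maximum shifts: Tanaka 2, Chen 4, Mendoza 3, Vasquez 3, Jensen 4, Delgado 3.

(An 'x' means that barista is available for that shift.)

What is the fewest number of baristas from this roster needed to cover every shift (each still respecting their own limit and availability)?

3

9 slots to fill and no one can take more than 4, so at least ⌈9/4⌉ = 3 baristas are needed.
Chen, Mendoza, and Vasquez alone can cover everything: Fri morning→Chen, Fri afternoon→Chen, Fri evening→Chen, Sat morning→Mendoza, Sat afternoon→Mendoza, Sat evening→Vasquez, Sun morning→Mendoza, Sun afternoon→Chen, Sun evening→Vasquez.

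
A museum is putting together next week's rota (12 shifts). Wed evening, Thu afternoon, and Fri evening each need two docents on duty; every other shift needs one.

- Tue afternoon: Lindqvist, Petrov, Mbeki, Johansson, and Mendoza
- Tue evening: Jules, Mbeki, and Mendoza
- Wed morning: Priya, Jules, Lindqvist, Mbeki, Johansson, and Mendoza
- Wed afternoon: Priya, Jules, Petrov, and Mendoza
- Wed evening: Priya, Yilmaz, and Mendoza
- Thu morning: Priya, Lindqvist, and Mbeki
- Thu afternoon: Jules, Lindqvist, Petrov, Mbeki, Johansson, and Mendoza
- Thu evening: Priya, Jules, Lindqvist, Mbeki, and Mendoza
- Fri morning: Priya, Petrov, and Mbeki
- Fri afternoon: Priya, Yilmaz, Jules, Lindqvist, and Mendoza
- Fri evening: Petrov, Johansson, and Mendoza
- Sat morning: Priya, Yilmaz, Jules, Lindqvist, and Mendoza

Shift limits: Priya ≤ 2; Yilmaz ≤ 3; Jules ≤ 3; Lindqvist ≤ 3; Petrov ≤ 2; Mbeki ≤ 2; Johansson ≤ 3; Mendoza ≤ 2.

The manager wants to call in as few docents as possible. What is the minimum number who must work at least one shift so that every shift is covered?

6

15 slots to fill and no one can take more than 3, so at least ⌈15/3⌉ = 5 docents are needed.
Any 5 docents together have capacity at most 3+3+3+3+2 = 14 < 15 slots, so 5 can never suffice.
Priya, Yilmaz, Jules, Lindqvist, Petrov, and Johansson alone can cover everything: Tue afternoon→Lindqvist, Tue evening→Jules, Wed morning→Lindqvist, Wed afternoon→Jules, Wed evening→Priya+Yilmaz, Thu morning→Priya, Thu afternoon→Lindqvist+Johansson, Thu evening→Jules, Fri morning→Petrov, Fri afternoon→Yilmaz, Fri evening→Petrov+Johansson, Sat morning→Yilmaz.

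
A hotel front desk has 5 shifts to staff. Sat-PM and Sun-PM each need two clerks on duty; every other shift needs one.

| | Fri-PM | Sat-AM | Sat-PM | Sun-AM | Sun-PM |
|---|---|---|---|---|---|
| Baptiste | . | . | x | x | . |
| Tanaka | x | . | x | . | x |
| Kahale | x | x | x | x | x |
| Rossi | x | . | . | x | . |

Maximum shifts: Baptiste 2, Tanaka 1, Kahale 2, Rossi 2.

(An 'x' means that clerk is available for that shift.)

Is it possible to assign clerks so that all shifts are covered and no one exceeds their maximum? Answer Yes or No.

No

Total capacity is 7 and 7 slots are needed, so capacity alone doesn't rule it out.
Shifts {Sat-AM, Sat-PM, Sun-PM} need 5 worker-slots in total, but the clerks available for any of those shifts (Baptiste, Tanaka, and Kahale) can supply at most 4 among them. So no valid schedule exists.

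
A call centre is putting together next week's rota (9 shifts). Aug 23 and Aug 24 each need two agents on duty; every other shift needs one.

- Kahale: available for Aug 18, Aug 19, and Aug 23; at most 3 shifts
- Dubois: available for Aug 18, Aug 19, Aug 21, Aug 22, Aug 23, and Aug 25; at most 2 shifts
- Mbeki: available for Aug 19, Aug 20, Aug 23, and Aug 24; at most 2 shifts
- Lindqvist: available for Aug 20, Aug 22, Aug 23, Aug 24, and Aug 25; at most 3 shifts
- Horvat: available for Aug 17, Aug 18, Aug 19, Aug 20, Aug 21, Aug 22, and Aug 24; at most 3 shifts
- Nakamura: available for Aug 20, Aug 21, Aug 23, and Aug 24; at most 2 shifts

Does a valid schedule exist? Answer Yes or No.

Yes

Aug 17 can only be covered by Horvat, so that assignment is forced.
One valid schedule: Aug 17→Horvat, Aug 18→Kahale, Aug 19→Kahale, Aug 20→Mbeki, Aug 21→Dubois, Aug 22→Lindqvist, Aug 23→Kahale+Lindqvist, Aug 24→Mbeki+Lindqvist, Aug 25→Dubois.
Loads: Kahale 3/3, Dubois 2/2, Mbeki 2/2, Lindqvist 3/3, Horvat 1/3, Nakamura 0/2 — all within limits.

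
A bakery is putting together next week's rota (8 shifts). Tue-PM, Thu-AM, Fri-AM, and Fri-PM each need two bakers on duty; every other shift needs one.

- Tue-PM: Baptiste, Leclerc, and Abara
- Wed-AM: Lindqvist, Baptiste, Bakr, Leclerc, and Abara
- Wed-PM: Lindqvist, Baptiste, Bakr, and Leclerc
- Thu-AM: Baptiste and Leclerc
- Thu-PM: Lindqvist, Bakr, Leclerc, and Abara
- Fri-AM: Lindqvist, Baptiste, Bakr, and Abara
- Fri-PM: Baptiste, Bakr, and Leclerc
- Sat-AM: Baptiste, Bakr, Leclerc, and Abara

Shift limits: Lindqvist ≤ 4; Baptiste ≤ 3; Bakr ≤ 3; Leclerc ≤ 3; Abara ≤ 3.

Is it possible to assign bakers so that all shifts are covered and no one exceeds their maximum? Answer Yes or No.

Yes

Thu-AM can only be covered by Baptiste and Leclerc, so that assignment is forced.
One valid schedule: Tue-PM→Baptiste+Leclerc, Wed-AM→Lindqvist, Wed-PM→Lindqvist, Thu-AM→Baptiste+Leclerc, Thu-PM→Lindqvist, Fri-AM→Lindqvist+Bakr, Fri-PM→Baptiste+Bakr, Sat-AM→Bakr.
Loads: Lindqvist 4/4, Baptiste 3/3, Bakr 3/3, Leclerc 2/3, Abara 0/3 — all within limits.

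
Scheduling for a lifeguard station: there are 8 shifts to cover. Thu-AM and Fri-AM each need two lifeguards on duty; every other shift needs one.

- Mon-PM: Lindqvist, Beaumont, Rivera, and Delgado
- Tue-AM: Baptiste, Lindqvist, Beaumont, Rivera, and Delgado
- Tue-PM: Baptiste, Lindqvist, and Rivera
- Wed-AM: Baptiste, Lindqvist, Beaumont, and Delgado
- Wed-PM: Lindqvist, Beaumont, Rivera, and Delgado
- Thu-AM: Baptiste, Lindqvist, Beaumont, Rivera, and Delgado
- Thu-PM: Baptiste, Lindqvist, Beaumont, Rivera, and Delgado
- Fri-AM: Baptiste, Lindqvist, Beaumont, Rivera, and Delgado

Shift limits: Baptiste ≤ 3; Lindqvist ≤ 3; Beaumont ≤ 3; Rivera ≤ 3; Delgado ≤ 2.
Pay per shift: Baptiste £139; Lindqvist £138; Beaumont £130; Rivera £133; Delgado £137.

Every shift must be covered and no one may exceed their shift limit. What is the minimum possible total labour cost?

£1339

Picking the cheapest available lifeguard for each shift independently would cost £1309, but that ignores the shift limits.
An optimal schedule: Mon-PM→Beaumont, Tue-AM→Rivera, Tue-PM→Rivera, Wed-AM→Beaumont, Wed-PM→Beaumont, Thu-AM→Delgado+Lindqvist, Thu-PM→Rivera, Fri-AM→Delgado+Lindqvist.
Total: 130 + 133 + 133 + 130 + 130 + 137 + 138 + 133 + 137 + 138 = £1339.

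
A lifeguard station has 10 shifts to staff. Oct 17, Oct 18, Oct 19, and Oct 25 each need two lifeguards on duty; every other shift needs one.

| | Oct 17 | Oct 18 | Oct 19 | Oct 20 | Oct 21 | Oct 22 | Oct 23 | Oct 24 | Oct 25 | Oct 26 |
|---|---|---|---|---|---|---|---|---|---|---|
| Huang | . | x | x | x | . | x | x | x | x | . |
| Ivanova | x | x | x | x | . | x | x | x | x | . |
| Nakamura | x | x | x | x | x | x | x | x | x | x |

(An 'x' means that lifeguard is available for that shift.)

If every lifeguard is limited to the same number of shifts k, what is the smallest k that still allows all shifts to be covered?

With 3 lifeguards and 14 worker-slots to fill, someone must work at least ⌈14/3⌉ = 5 shifts, so k ≥ 5.
k = 5 works: Oct 17→Ivanova+Nakamura, Oct 18→Huang+Ivanova, Oct 19→Huang+Ivanova, Oct 20→Huang, Oct 21→Nakamura, Oct 22→Huang, Oct 23→Huang, Oct 24→Ivanova, Oct 25→Ivanova+Nakamura, Oct 26→Nakamura.
Loads: Huang 5, Ivanova 5, Nakamura 4 — all ≤ 5.

5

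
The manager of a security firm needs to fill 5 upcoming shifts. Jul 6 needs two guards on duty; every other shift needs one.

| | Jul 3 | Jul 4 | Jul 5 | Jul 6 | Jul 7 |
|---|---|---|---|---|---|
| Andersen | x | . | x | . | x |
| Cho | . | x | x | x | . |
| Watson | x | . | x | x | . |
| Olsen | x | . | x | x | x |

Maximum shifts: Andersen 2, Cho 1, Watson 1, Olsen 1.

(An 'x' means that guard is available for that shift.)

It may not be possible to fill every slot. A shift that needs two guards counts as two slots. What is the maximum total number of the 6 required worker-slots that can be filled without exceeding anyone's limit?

Total capacity across all guards is 2+1+1+1 = 5, and 6 slots are needed, so at most 5 can be filled.
An assignment achieving 5: Jul 3→Andersen, Jul 4→Cho, Jul 6→Watson+Olsen, Jul 7→Andersen.
Loads: Andersen 2/2, Cho 1/1, Watson 1/1, Olsen 1/1.

5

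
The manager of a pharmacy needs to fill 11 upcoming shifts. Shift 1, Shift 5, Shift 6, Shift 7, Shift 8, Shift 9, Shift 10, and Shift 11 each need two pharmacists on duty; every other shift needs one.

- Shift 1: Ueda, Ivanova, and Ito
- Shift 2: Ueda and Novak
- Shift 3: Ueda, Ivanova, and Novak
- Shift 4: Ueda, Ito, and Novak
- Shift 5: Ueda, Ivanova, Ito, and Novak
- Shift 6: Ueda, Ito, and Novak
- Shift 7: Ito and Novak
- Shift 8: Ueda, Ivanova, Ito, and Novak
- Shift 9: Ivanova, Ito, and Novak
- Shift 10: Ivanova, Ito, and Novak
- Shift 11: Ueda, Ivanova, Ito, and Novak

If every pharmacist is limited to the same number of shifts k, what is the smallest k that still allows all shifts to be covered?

5

With 4 pharmacists and 19 worker-slots to fill, someone must work at least ⌈19/4⌉ = 5 shifts, so k ≥ 5.
k = 5 works: Shift 1→Ueda+Ivanova, Shift 2→Ueda, Shift 3→Ueda, Shift 4→Ueda, Shift 5→Ivanova+Novak, Shift 6→Ueda+Ito, Shift 7→Ito+Novak, Shift 8→Ivanova+Novak, Shift 9→Ivanova+Ito, Shift 10→Ivanova+Ito, Shift 11→Ito+Novak.
Loads: Ueda 5, Ivanova 5, Ito 5, Novak 4 — all ≤ 5.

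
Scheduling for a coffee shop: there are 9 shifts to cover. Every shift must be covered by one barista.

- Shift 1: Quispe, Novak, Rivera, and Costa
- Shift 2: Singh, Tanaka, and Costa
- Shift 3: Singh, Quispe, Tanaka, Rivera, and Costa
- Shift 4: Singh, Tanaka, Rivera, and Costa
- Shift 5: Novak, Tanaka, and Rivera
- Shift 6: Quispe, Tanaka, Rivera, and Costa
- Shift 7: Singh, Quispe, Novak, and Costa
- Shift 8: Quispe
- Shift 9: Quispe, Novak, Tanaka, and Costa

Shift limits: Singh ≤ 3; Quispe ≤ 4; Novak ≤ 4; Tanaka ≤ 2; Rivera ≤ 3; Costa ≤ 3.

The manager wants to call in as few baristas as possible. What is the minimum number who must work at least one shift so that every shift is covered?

9 slots to fill and no one can take more than 4, so at least ⌈9/4⌉ = 3 baristas are needed.
Singh, Quispe, and Novak alone can cover everything: Shift 1→Quispe, Shift 2→Singh, Shift 3→Singh, Shift 4→Singh, Shift 5→Novak, Shift 6→Quispe, Shift 7→Novak, Shift 8→Quispe, Shift 9→Quispe.

3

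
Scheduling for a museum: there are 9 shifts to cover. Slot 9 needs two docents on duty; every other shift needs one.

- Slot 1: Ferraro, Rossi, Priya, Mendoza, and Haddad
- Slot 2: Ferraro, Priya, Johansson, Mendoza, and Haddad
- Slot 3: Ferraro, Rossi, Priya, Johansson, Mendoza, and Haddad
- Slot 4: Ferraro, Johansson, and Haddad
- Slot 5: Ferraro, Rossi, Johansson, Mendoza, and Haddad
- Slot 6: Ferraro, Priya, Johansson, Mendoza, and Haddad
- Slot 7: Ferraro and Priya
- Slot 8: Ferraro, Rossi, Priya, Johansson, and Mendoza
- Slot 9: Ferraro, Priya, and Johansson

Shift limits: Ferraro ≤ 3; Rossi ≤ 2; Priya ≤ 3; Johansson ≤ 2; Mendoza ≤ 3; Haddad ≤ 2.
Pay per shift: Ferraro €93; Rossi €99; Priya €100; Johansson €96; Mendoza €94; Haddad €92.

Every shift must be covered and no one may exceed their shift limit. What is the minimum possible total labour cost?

Picking the cheapest available docent for each shift independently would cost €927, but that ignores the shift limits.
An optimal schedule: Slot 1→Haddad, Slot 2→Ferraro, Slot 3→Johansson, Slot 4→Haddad, Slot 5→Mendoza, Slot 6→Mendoza, Slot 7→Ferraro, Slot 8→Mendoza, Slot 9→Ferraro+Johansson.
Total: 92 + 93 + 96 + 92 + 94 + 94 + 93 + 94 + 93 + 96 = €937.

€937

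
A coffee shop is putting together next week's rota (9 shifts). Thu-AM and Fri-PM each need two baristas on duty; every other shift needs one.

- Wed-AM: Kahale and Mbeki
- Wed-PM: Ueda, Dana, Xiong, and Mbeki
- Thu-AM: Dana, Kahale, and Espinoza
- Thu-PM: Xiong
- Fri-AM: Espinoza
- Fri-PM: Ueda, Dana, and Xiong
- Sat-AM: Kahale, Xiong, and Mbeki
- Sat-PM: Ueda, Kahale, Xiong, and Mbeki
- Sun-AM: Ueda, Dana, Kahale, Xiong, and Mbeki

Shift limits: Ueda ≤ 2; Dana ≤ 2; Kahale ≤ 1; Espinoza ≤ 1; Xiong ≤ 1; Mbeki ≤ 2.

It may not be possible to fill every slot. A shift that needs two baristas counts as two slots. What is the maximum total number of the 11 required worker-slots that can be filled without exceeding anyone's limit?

Total capacity across all baristas is 2+2+1+1+1+2 = 9, and 11 slots are needed, so at most 9 can be filled.
An assignment achieving 9: Wed-AM→Kahale, Wed-PM→Ueda, Thu-AM→Dana, Thu-PM→Xiong, Fri-AM→Espinoza, Fri-PM→Ueda+Dana, Sat-AM→Mbeki, Sat-PM→Mbeki.
Loads: Ueda 2/2, Dana 2/2, Kahale 1/1, Espinoza 1/1, Xiong 1/1, Mbeki 2/2.

9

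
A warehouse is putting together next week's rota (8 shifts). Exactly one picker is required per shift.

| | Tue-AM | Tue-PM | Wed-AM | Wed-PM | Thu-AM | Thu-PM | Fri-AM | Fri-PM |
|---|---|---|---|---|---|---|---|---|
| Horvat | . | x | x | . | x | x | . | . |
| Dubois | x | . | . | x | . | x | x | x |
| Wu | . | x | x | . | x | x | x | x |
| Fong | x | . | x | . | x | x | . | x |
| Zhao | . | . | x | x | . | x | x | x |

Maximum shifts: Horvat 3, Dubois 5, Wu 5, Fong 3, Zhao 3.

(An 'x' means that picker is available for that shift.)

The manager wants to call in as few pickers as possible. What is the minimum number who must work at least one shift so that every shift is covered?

8 slots to fill and no one can take more than 5, so at least ⌈8/5⌉ = 2 pickers are needed.
Horvat and Dubois alone can cover everything: Tue-AM→Dubois, Tue-PM→Horvat, Wed-AM→Horvat, Wed-PM→Dubois, Thu-AM→Horvat, Thu-PM→Dubois, Fri-AM→Dubois, Fri-PM→Dubois.

2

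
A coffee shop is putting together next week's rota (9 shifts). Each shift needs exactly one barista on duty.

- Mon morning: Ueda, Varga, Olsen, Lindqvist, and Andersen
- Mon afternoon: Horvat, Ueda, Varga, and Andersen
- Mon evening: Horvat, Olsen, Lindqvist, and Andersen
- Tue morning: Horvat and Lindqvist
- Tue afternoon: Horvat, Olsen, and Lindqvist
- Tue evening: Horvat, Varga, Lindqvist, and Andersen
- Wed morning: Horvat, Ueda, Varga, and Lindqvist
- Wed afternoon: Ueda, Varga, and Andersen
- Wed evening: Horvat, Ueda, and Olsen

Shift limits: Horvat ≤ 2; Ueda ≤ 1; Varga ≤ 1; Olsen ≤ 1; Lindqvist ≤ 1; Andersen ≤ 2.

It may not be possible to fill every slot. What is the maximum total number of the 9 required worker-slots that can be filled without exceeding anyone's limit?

8

Total capacity across all baristas is 2+1+1+1+1+2 = 8, and 9 slots are needed, so at most 8 can be filled.
An assignment achieving 8: Mon morning→Andersen, Mon afternoon→Varga, Mon evening→Lindqvist, Tue morning→Horvat, Tue afternoon→Horvat, Tue evening→Andersen, Wed afternoon→Ueda, Wed evening→Olsen.
Loads: Horvat 2/2, Ueda 1/1, Varga 1/1, Olsen 1/1, Lindqvist 1/1, Andersen 2/2.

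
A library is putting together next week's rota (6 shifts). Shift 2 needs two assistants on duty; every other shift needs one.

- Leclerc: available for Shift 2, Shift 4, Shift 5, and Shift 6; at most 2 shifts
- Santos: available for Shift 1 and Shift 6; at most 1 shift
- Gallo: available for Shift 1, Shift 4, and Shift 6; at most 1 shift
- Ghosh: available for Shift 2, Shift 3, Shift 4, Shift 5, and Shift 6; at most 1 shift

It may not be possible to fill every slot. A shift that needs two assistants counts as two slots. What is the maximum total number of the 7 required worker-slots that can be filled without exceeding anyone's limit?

5

Total capacity across all assistants is 2+1+1+1 = 5, and 7 slots are needed, so at most 5 can be filled.
An assignment achieving 5: Shift 1→Santos, Shift 2→Leclerc, Shift 3→Ghosh, Shift 4→Gallo, Shift 5→Leclerc.
Loads: Leclerc 2/2, Santos 1/1, Gallo 1/1, Ghosh 1/1.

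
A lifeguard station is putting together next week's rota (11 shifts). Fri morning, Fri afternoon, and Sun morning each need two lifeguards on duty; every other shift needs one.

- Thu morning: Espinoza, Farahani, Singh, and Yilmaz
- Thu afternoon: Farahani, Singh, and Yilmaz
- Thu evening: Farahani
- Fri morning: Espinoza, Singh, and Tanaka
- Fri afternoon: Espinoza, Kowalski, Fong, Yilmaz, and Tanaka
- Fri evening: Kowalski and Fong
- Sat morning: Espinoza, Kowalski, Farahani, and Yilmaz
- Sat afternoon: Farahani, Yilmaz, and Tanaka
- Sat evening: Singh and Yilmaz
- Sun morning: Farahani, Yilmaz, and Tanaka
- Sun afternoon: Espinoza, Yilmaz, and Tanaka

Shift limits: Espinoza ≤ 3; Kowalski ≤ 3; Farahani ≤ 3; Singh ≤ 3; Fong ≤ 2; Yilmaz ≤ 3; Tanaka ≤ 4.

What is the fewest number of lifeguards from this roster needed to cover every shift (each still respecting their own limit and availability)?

5

14 slots to fill and no one can take more than 4, so at least ⌈14/4⌉ = 4 lifeguards are needed.
Any 4 lifeguards together have capacity at most 4+3+3+3 = 13 < 14 slots, so 4 can never suffice.
Espinoza, Kowalski, Farahani, Singh, and Yilmaz alone can cover everything: Thu morning→Yilmaz, Thu afternoon→Singh, Thu evening→Farahani, Fri morning→Espinoza+Singh, Fri afternoon→Espinoza+Kowalski, Fri evening→Kowalski, Sat morning→Kowalski, Sat afternoon→Farahani, Sat evening→Singh, Sun morning→Farahani+Yilmaz, Sun afternoon→Espinoza.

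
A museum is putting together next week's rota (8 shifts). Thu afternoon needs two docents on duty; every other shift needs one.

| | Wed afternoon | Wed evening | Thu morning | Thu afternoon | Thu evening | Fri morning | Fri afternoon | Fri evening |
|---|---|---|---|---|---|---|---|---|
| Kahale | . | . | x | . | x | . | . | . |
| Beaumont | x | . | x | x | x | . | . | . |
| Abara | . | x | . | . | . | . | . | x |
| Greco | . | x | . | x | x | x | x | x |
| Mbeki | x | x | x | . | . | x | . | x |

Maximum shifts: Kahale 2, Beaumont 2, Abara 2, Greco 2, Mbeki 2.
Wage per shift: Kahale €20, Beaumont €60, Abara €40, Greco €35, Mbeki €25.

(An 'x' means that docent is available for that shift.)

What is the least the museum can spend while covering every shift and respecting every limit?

€300

Thu afternoon can only be covered by Beaumont and Greco, so that assignment is forced.
Fri afternoon can only be covered by Greco, so that assignment is forced.
Picking the cheapest available docent for each shift independently would cost €270, but that ignores the shift limits.
An optimal schedule: Wed afternoon→Mbeki, Wed evening→Abara, Thu morning→Kahale, Thu afternoon→Greco+Beaumont, Thu evening→Kahale, Fri morning→Mbeki, Fri afternoon→Greco, Fri evening→Abara.
Total: 25 + 40 + 20 + 35 + 60 + 20 + 25 + 35 + 40 = €300.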